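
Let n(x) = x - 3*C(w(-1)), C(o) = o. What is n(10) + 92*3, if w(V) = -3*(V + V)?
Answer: 268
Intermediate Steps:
w(V) = -6*V
n(x) = -18 + x (n(x) = x - (-18)*(-1) = x - 3*6 = x - 18 = -18 + x)
n(10) + 92*3 = (-18 + 10) + 92*3 = -8 + 276 = 268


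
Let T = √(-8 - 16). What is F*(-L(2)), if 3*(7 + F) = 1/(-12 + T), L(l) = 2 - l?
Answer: 0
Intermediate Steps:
T = 2*I*√6 (T = √(-24) = 2*I*√6 ≈ 4.899*I)
F = -7 + 1/(3*(-12 + 2*I*√6)) ≈ -7.0238 - 0.0097202*I
F*(-L(2)) = (-295/42 - I*√6/252)*(-(2 - 1*2)) = (-295/42 - I*√6/252)*(-(2 - 2)) = (-295/42 - I*√6/252)*(-1*0) = (-295/42 - I*√6/252)*0 = 0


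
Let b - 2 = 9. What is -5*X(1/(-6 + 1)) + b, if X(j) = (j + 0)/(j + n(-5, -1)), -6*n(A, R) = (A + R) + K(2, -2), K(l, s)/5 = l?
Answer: 128/13 ≈ 9.8462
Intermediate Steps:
b = 11 (b = 2 + 9 = 11)
K(l, s) = 5*l
n(A, R) = -5/3 - A/6 - R/6 (n(A, R) = -((A + R) + 5*2)/6 = -((A + R) + 10)/6 = -(10 + A + R)/6 = -5/3 - A/6 - R/6)
X(j) = j/(-2/3 + j) (X(j) = (j + 0)/(j + (-5/3 - 1/6*(-5) - 1/6*(-1))) = j/(j + (-5/3 + 5/6 + 1/6)) = j/(j - 2/3) = j/(-2/3 + j))
-5*X(1/(-6 + 1)) + b = -15/((-6 + 1)*(-2 + 3/(-6 + 1))) + 11 = -15/((-5)*(-2 + 3/(-5))) + 11 = -15*(-1)/(5*(-2 + 3*(-1/5))) + 11 = -15*(-1)/(5*(-2 - 3/5)) + 11 = -15*(-1)/(5*(-13/5)) + 11 = -15*(-1)*(-5)/(5*13) + 11 = -5*3/13 + 11 = -15/13 + 11 = 128/13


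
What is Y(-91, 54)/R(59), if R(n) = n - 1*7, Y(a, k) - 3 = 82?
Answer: 85/52 ≈ 1.6346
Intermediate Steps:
Y(a, k) = 85 (Y(a, k) = 3 + 82 = 85)
R(n) = -7 + n (R(n) = n - 7 = -7 + n)
Y(-91, 54)/R(59) = 85/(-7 + 59) = 85/52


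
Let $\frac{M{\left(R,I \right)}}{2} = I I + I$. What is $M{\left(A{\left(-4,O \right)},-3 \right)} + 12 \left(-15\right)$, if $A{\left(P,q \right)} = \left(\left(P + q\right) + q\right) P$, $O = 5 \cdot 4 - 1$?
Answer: $-168$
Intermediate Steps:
$O = 19$ ($O = 20 - 1 = 19$)
$A{\left(P,q \right)} = P \left(P + 2 q\right)$ ($A{\left(P,q \right)} = \left(P + 2 q\right) P = P \left(P + 2 q\right)$)
$M{\left(R,I \right)} = 2 I + 2 I^{2}$ ($M{\left(R,I \right)} = 2 \left(I I + I\right) = 2 \left(I^{2} + I\right) = 2 \left(I + I^{2}\right) = 2 I + 2 I^{2}$)
$M{\left(A{\left(-4,O \right)},-3 \right)} + 12 \left(-15\right) = 2 \left(-3\right) \left(1 - 3\right) + 12 \left(-15\right) = 2 \left(-3\right) \left(-2\right) - 180 = 12 - 180 = -168$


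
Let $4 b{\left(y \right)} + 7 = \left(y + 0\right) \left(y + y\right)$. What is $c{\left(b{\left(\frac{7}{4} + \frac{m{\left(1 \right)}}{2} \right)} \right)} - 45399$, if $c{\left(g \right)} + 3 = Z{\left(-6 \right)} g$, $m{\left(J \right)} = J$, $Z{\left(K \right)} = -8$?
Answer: $- \frac{181633}{4} \approx -45408.0$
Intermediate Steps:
$b{\left(y \right)} = - \frac{7}{4} + \frac{y^{2}}{2}$ ($b{\left(y \right)} = - \frac{7}{4} + \frac{\left(y + 0\right) \left(y + y\right)}{4} = - \frac{7}{4} + \frac{y 2 y}{4} = - \frac{7}{4} + \frac{2 y^{2}}{4} = - \frac{7}{4} + \frac{y^{2}}{2}$)
$c{\left(g \right)} = -3 - 8 g$
$c{\left(b{\left(\frac{7}{4} + \frac{m{\left(1 \right)}}{2} \right)} \right)} - 45399 = \left(-3 - 8 \left(- \frac{7}{4} + \frac{\left(\frac{7}{4} + 1 \cdot \frac{1}{2}\right)^{2}}{2}\right)\right) - 45399 = \left(-3 - 8 \left(- \frac{7}{4} + \frac{\left(7 \cdot \frac{1}{4} + 1 \cdot \frac{1}{2}\right)^{2}}{2}\right)\right) - 45399 = \left(-3 - 8 \left(- \frac{7}{4} + \frac{\left(\frac{7}{4} + \frac{1}{2}\right)^{2}}{2}\right)\right) - 45399 = \left(-3 - 8 \left(- \frac{7}{4} + \frac{\left(\frac{9}{4}\right)^{2}}{2}\right)\right) - 45399 = \left(-3 - 8 \left(- \frac{7}{4} + \frac{1}{2} \cdot \frac{81}{16}\right)\right) - 45399 = \left(-3 - 8 \left(- \frac{7}{4} + \frac{81}{32}\right)\right) - 45399 = \left(-3 - \frac{25}{4}\right) - 45399 = - \frac{37}{4} - 45399 = - \frac{181633}{4}$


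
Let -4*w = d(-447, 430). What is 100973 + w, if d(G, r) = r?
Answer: 201731/2 ≈ 1.0087e+5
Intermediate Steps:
w = -215/2 (w = -¼*430 = -215/2 ≈ -107.50)
100973 + w = 100973 - 215/2 = 201731/2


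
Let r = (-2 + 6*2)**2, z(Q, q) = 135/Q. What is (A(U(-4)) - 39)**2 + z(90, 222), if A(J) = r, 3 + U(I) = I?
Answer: 7445/2 ≈ 3722.5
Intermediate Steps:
r = 100 (r = (-2 + 12)**2 = 10**2 = 100)
U(I) = -3 + I
A(J) = 100
(A(U(-4)) - 39)**2 + z(90, 222) = (100 - 39)**2 + 135/90 = 61**2 + 135*(1/90) = 3721 + 3/2 = 7445/2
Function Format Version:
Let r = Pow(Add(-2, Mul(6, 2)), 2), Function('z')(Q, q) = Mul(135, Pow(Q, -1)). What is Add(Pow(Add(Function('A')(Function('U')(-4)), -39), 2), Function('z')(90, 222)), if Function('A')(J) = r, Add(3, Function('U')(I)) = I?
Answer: Rational(7445, 2) ≈ 3722.5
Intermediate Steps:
r = 100 (r = Pow(Add(-2, 12), 2) = Pow(10, 2) = 100)
Function('U')(I) = Add(-3, I)
Function('A')(J) = 100
Add(Pow(Add(Function('A')(Function('U')(-4)), -39), 2), Function('z')(90, 222)) = Add(Pow(Add(100, -39), 2), Mul(135, Pow(90, -1))) = Add(Pow(61, 2), Mul(135, Rational(1, 90))) = Add(3721, Rational(3, 2)) = Rational(7445, 2)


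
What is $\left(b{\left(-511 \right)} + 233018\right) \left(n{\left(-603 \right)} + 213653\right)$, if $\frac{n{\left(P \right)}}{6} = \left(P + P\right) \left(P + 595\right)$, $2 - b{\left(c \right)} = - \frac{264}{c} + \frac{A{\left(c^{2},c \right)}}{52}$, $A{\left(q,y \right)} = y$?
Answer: $\frac{1681396761407653}{26572} \approx 6.3277 \cdot 10^{10}$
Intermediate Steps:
$b{\left(c \right)} = 2 + \frac{264}{c} - \frac{c}{52}$ ($b{\left(c \right)} = 2 - \left(- \frac{264}{c} + \frac{c}{52}\right) = 2 + \frac{264}{c} - \frac{c}{52}$)
$n{\left(P \right)} = 12 P \left(595 + P\right)$ ($n{\left(P \right)} = 6 \left(P + P\right) \left(P + 595\right) = 6 \cdot 2 P \left(595 + P\right) = 12 P \left(595 + P\right)$)
$\left(b{\left(-511 \right)} + 233018\right) \left(n{\left(-603 \right)} + 213653\right) = \left(\left(2 + \frac{264}{-511} - - \frac{511}{52}\right) + 233018\right) \left(12 \left(-603\right) \left(595 - 603\right) + 213653\right) = \left(\left(2 + 264 \left(- \frac{1}{511}\right) + \frac{511}{52}\right) + 233018\right) \left(12 \left(-603\right) \left(-8\right) + 213653\right) = \left(\left(2 - \frac{264}{511} + \frac{511}{52}\right) + 233018\right) \left(57888 + 213653\right) = \left(\frac{300537}{26572} + 233018\right) 271541 = \frac{6192054833}{26572} \cdot 271541 = \frac{1681396761407653}{26572}$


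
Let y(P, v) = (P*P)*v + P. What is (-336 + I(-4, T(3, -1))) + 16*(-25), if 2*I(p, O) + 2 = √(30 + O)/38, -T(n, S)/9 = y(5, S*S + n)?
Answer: -737 + I*√915/76 ≈ -737.0 + 0.39801*I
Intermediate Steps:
y(P, v) = P + v*P² (y(P, v) = P²*v + P = v*P² + P = P + v*P²)
T(n, S) = -45 - 225*n - 225*S² (T(n, S) = -45*(1 + 5*(S*S + n)) = -45*(1 + 5*(S² + n)) = -45*(1 + 5*(n + S²)) = -45*(1 + (5*n + 5*S²)) = -45*(1 + 5*n + 5*S²) = -9*(5 + 25*n + 25*S²) = -45 - 225*n - 225*S²)
I(p, O) = -1 + √(30 + O)/76 (I(p, O) = -1 + (√(30 + O)/38)/2 = -1 + √(30 + O)/76)
(-336 + I(-4, T(3, -1))) + 16*(-25) = (-336 + (-1 + √(30 + (-45 - 225*3 - 225*(-1)²))/76)) + 16*(-25) = (-336 + (-1 + √(30 + (-45 - 675 - 225*1))/76)) - 400 = (-336 + (-1 + √(30 + (-45 - 675 - 225))/76)) - 400 = (-336 + (-1 + √(30 - 945)/76)) - 400 = (-336 + (-1 + √(-915)/76)) - 400 = (-336 + (-1 + (I*√915)/76)) - 400 = (-336 + (-1 + I*√915/76)) - 400 = (-337 + I*√915/76) - 400 = -737 + I*√915/76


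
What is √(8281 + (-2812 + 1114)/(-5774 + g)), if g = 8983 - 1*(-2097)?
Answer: 2*√14570703133/2653 ≈ 90.998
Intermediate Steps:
g = 11080 (g = 8983 + 2097 = 11080)
√(8281 + (-2812 + 1114)/(-5774 + g)) = √(8281 + (-2812 + 1114)/(-5774 + 11080)) = √(8281 - 1698/5306) = √(8281 - 1698*1/5306) = √(8281 - 849/2653) = √(21968644/2653) = 2*√14570703133/2653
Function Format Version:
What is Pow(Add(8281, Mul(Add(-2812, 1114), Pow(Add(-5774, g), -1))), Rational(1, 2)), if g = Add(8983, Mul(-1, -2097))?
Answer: Mul(Rational(2, 2653), Pow(14570703133, Rational(1, 2))) ≈ 90.998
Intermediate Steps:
g = 11080 (g = Add(8983, 2097) = 11080)
Pow(Add(8281, Mul(Add(-2812, 1114), Pow(Add(-5774, g), -1))), Rational(1, 2)) = Pow(Add(8281, Mul(Add(-2812, 1114), Pow(Add(-5774, 11080), -1))), Rational(1, 2)) = Pow(Add(8281, Mul(-1698, Pow(5306, -1))), Rational(1, 2)) = Pow(Add(8281, Mul(-1698, Rational(1, 5306))), Rational(1, 2)) = Pow(Add(8281, Rational(-849, 2653)), Rational(1, 2)) = Pow(Rational(21968644, 2653), Rational(1, 2)) = Mul(Rational(2, 2653), Pow(14570703133, Rational(1, 2)))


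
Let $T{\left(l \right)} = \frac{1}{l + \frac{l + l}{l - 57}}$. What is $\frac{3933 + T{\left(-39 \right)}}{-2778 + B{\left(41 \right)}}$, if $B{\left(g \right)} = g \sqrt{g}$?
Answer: $- \frac{6675664566}{4673149793} - \frac{98524927 \sqrt{41}}{4673149793} \approx -1.5635$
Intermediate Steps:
$T{\left(l \right)} = \frac{1}{l + \frac{2 l}{-57 + l}}$
$B{\left(g \right)} = g^{\frac{3}{2}}$
$\frac{3933 + T{\left(-39 \right)}}{-2778 + B{\left(41 \right)}} = \frac{3933 + \frac{-57 - 39}{\left(-39\right) \left(-55 - 39\right)}}{-2778 + 41^{\frac{3}{2}}} = \frac{3933 - \frac{1}{39} \frac{1}{-94} \left(-96\right)}{-2778 + 41 \sqrt{41}} = \frac{3933 - \left(- \frac{1}{3666}\right) \left(-96\right)}{-2778 + 41 \sqrt{41}} = \frac{3933 - \frac{16}{611}}{-2778 + 41 \sqrt{41}} = \frac{2403047}{611 \left(-2778 + 41 \sqrt{41}\right)}$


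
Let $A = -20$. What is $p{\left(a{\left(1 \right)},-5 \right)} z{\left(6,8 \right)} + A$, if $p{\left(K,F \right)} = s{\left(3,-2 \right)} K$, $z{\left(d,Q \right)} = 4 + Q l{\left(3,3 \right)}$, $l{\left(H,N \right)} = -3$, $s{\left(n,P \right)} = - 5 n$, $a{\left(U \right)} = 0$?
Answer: $-20$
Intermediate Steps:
$z{\left(d,Q \right)} = 4 - 3 Q$ ($z{\left(d,Q \right)} = 4 + Q \left(-3\right) = 4 - 3 Q$)
$p{\left(K,F \right)} = - 15 K$ ($p{\left(K,F \right)} = \left(-5\right) 3 K = - 15 K$)
$p{\left(a{\left(1 \right)},-5 \right)} z{\left(6,8 \right)} + A = \left(-15\right) 0 \left(4 - 24\right) - 20 = 0 \left(4 - 24\right) - 20 = 0 \left(-20\right) - 20 = 0 - 20 = -20$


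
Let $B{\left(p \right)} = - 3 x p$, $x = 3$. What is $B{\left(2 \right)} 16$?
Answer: $-288$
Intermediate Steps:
$B{\left(p \right)} = - 9 p$ ($B{\left(p \right)} = \left(-3\right) 3 p = - 9 p$)
$B{\left(2 \right)} 16 = \left(-9\right) 2 \cdot 16 = \left(-18\right) 16 = -288$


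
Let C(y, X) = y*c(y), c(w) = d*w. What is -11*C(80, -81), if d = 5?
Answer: -352000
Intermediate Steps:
c(w) = 5*w
C(y, X) = 5*y² (C(y, X) = y*(5*y) = 5*y²)
-11*C(80, -81) = -55*80² = -55*6400 = -11*32000 = -352000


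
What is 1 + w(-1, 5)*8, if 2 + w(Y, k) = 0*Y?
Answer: -15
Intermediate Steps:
w(Y, k) = -2 (w(Y, k) = -2 + 0*Y = -2 + 0 = -2)
1 + w(-1, 5)*8 = 1 - 2*8 = 1 - 16 = -15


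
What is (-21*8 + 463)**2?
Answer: 87025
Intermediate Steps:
(-21*8 + 463)**2 = (-168 + 463)**2 = 295**2 = 87025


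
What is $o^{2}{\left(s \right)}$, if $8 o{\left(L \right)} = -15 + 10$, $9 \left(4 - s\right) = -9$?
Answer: $\frac{25}{64} \approx 0.39063$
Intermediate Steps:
$s = 5$ ($s = 4 - -1 = 4 + 1 = 5$)
$o{\left(L \right)} = - \frac{5}{8}$ ($o{\left(L \right)} = \frac{-15 + 10}{8} = \frac{1}{8} \left(-5\right) = - \frac{5}{8}$)
$o^{2}{\left(s \right)} = \left(- \frac{5}{8}\right)^{2} = \frac{25}{64}$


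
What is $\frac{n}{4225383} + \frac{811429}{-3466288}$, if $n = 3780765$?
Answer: $\frac{1075180227557}{1627377154256} \approx 0.66068$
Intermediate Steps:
$\frac{n}{4225383} + \frac{811429}{-3466288} = \frac{3780765}{4225383} + \frac{811429}{-3466288} = 3780765 \cdot \frac{1}{4225383} + 811429 \left(- \frac{1}{3466288}\right) = \frac{420085}{469487} - \frac{811429}{3466288} = \frac{1075180227557}{1627377154256}$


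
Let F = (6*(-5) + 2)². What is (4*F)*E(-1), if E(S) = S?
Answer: -3136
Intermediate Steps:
F = 784 (F = (-30 + 2)² = (-28)² = 784)
(4*F)*E(-1) = (4*784)*(-1) = 3136*(-1) = -3136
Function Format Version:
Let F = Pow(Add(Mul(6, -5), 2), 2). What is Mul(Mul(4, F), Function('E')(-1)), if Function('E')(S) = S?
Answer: -3136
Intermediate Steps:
F = 784 (F = Pow(Add(-30, 2), 2) = Pow(-28, 2) = 784)
Mul(Mul(4, F), Function('E')(-1)) = Mul(Mul(4, 784), -1) = Mul(3136, -1) = -3136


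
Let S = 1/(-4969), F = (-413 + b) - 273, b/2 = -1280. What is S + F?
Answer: -16129375/4969 ≈ -3246.0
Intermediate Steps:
b = -2560 (b = 2*(-1280) = -2560)
F = -3246 (F = (-413 - 2560) - 273 = -2973 - 273 = -3246)
S = -1/4969 ≈ -0.00020125
S + F = -1/4969 - 3246 = -16129375/4969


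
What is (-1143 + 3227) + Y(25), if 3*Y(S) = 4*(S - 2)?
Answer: 6344/3 ≈ 2114.7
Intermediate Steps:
Y(S) = -8/3 + 4*S/3 (Y(S) = (4*(S - 2))/3 = (4*(-2 + S))/3 = (-8 + 4*S)/3 = -8/3 + 4*S/3)
(-1143 + 3227) + Y(25) = (-1143 + 3227) + (-8/3 + (4/3)*25) = 2084 + (-8/3 + 100/3) = 2084 + 92/3 = 6344/3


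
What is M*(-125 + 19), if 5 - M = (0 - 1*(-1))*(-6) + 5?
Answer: -636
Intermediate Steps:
M = 6 (M = 5 - ((0 - 1*(-1))*(-6) + 5) = 5 - ((0 + 1)*(-6) + 5) = 5 - (1*(-6) + 5) = 5 - (-6 + 5) = 5 - 1*(-1) = 5 + 1 = 6)
M*(-125 + 19) = 6*(-125 + 19) = 6*(-106) = -636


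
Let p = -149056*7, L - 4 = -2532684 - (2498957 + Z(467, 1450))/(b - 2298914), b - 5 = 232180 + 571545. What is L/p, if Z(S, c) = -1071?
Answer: 1893410057617/780031512064 ≈ 2.4273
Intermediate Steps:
b = 803730 (b = 5 + (232180 + 571545) = 5 + 803725 = 803730)
L = -1893410057617/747592 (L = 4 + (-2532684 - (2498957 - 1071)/(803730 - 2298914)) = 4 + (-2532684 - 2497886/(-1495184)) = 4 + (-2532684 - 2497886*(-1)/1495184) = 4 + (-2532684 - 1*(-1248943/747592)) = 4 + (-2532684 + 1248943/747592) = 4 - 1893413047985/747592 = -1893410057617/747592 ≈ -2.5327e+6)
p = -1043392
L/p = -1893410057617/747592/(-1043392) = -1893410057617/747592*(-1/1043392) = 1893410057617/780031512064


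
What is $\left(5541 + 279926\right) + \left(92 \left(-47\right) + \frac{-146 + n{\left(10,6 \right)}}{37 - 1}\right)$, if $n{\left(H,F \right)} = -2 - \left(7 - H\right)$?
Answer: $\frac{10121003}{36} \approx 2.8114 \cdot 10^{5}$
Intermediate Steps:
$n{\left(H,F \right)} = -9 + H$ ($n{\left(H,F \right)} = -2 + \left(-7 + H\right) = -9 + H$)
$\left(5541 + 279926\right) + \left(92 \left(-47\right) + \frac{-146 + n{\left(10,6 \right)}}{37 - 1}\right) = \left(5541 + 279926\right) + \left(92 \left(-47\right) + \frac{-146 + \left(-9 + 10\right)}{37 - 1}\right) = 285467 - \left(4324 - \frac{-146 + 1}{36}\right) = 285467 - \frac{155809}{36} = \frac{10121003}{36}$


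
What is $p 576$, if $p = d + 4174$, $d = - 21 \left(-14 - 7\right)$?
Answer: $2658240$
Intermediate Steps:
$d = 441$ ($d = \left(-21\right) \left(-21\right) = 441$)
$p = 4615$ ($p = 441 + 4174 = 4615$)
$p 576 = 4615 \cdot 576 = 2658240$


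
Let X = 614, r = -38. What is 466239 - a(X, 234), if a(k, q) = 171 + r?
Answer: 466106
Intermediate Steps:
a(k, q) = 133 (a(k, q) = 171 - 38 = 133)
466239 - a(X, 234) = 466239 - 1*133 = 466239 - 133 = 466106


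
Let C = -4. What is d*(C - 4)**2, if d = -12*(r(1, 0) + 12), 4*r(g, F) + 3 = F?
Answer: -8640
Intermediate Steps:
r(g, F) = -3/4 + F/4
d = -135 (d = -12*((-3/4 + (1/4)*0) + 12) = -12*((-3/4 + 0) + 12) = -12*(-3/4 + 12) = -12*45/4 = -135)
d*(C - 4)**2 = -135*(-4 - 4)**2 = -135*(-8)**2 = -135*64 = -8640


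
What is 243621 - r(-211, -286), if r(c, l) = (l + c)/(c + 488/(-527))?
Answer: 3886935638/15955 ≈ 2.4362e+5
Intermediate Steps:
r(c, l) = (c + l)/(-488/527 + c) (r(c, l) = (c + l)/(c + 488*(-1/527)) = (c + l)/(c - 488/527) = (c + l)/(-488/527 + c))
243621 - r(-211, -286) = 243621 - 527*(-211 - 286)/(-488 + 527*(-211)) = 243621 - 527*(-497)/(-488 - 111197) = 243621 - 527*(-497)/(-111685) = 243621 - 527*(-1)*(-497)/111685 = 243621 - 1*37417/15955 = 243621 - 37417/15955 = 3886935638/15955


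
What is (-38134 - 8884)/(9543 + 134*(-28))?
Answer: -47018/5791 ≈ -8.1192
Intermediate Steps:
(-38134 - 8884)/(9543 + 134*(-28)) = -47018/(9543 - 3752) = -47018/5791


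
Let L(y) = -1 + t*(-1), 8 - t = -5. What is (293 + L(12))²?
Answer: 77841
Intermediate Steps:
t = 13 (t = 8 - 1*(-5) = 8 + 5 = 13)
L(y) = -14 (L(y) = -1 + 13*(-1) = -1 - 13 = -14)
(293 + L(12))² = (293 - 14)² = 279² = 77841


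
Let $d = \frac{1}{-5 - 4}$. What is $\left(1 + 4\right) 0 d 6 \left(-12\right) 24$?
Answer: $0$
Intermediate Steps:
$d = - \frac{1}{9}$ ($d = \frac{1}{-9} = - \frac{1}{9} \approx -0.11111$)
$\left(1 + 4\right) 0 d 6 \left(-12\right) 24 = \left(1 + 4\right) 0 \left(- \frac{1}{9}\right) 6 \left(-12\right) 24 = 5 \cdot 0 \left(- \frac{1}{9}\right) 6 \left(-12\right) 24 = 0 \left(- \frac{1}{9}\right) 6 \left(-12\right) 24 = 0 \cdot 6 \left(-12\right) 24 = 0 \left(-12\right) 24 = 0 \cdot 24 = 0$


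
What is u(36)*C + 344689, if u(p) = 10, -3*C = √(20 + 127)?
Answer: 344689 - 70*√3/3 ≈ 3.4465e+5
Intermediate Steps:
C = -7*√3/3 (C = -√(20 + 127)/3 = -7*√3/3 ≈ -4.0415)
u(36)*C + 344689 = 10*(-7*√3/3) + 344689 = -70*√3/3 + 344689 = 344689 - 70*√3/3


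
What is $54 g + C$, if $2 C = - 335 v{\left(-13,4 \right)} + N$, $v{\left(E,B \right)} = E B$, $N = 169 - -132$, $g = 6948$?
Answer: $\frac{768105}{2} \approx 3.8405 \cdot 10^{5}$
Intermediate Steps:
$N = 301$ ($N = 169 + 132 = 301$)
$v{\left(E,B \right)} = B E$
$C = \frac{17721}{2}$ ($C = \frac{- 335 \cdot 4 \left(-13\right) + 301}{2} = \frac{\left(-335\right) \left(-52\right) + 301}{2} = \frac{17420 + 301}{2} = \frac{1}{2} \cdot 17721 = \frac{17721}{2} \approx 8860.5$)
$54 g + C = 54 \cdot 6948 + \frac{17721}{2} = 375192 + \frac{17721}{2} = \frac{768105}{2}$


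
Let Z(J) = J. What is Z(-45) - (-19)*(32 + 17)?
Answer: 886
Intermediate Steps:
Z(-45) - (-19)*(32 + 17) = -45 - (-19)*(32 + 17) = -45 - (-19)*49 = -45 - 1*(-931) = -45 + 931 = 886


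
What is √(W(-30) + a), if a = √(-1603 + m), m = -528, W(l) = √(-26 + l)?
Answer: √I*√(√2131 + 2*√14) ≈ 5.1791 + 5.1791*I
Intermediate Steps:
a = I*√2131 (a = √(-1603 - 528) = √(-2131) = I*√2131 ≈ 46.163*I)
√(W(-30) + a) = √(√(-26 - 30) + I*√2131) = √(√(-56) + I*√2131) = √(2*I*√14 + I*√2131) = √(I*√2131 + 2*I*√14)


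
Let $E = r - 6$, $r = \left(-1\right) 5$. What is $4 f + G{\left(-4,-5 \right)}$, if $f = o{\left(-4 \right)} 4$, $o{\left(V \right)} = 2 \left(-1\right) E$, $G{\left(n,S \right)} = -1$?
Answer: $351$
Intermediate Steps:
$r = -5$
$E = -11$ ($E = -5 - 6 = -11$)
$o{\left(V \right)} = 22$ ($o{\left(V \right)} = 2 \left(-1\right) \left(-11\right) = \left(-2\right) \left(-11\right) = 22$)
$f = 88$ ($f = 22 \cdot 4 = 88$)
$4 f + G{\left(-4,-5 \right)} = 4 \cdot 88 - 1 = 352 - 1 = 351$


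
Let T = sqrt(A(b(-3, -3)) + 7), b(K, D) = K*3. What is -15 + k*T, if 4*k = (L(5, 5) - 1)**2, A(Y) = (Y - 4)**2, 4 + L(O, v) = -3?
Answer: -15 + 64*sqrt(11) ≈ 197.26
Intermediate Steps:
L(O, v) = -7 (L(O, v) = -4 - 3 = -7)
b(K, D) = 3*K
A(Y) = (-4 + Y)**2
k = 16 (k = (-7 - 1)**2/4 = (1/4)*(-8)**2 = (1/4)*64 = 16)
T = 4*sqrt(11) (T = sqrt((-4 + 3*(-3))**2 + 7) = sqrt((-4 - 9)**2 + 7) = sqrt((-13)**2 + 7) = sqrt(169 + 7) = sqrt(176) = 4*sqrt(11) ≈ 13.266)
-15 + k*T = -15 + 16*(4*sqrt(11)) = -15 + 64*sqrt(11)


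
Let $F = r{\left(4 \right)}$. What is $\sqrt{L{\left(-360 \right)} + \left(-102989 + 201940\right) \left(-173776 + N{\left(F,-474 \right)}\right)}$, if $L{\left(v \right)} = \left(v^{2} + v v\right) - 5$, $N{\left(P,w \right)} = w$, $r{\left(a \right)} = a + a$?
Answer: $i \sqrt{17241952555} \approx 1.3131 \cdot 10^{5} i$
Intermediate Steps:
$r{\left(a \right)} = 2 a$
$F = 8$ ($F = 2 \cdot 4 = 8$)
$L{\left(v \right)} = -5 + 2 v^{2}$ ($L{\left(v \right)} = \left(v^{2} + v^{2}\right) - 5 = 2 v^{2} - 5 = -5 + 2 v^{2}$)
$\sqrt{L{\left(-360 \right)} + \left(-102989 + 201940\right) \left(-173776 + N{\left(F,-474 \right)}\right)} = \sqrt{\left(-5 + 2 \left(-360\right)^{2}\right) + \left(-102989 + 201940\right) \left(-173776 - 474\right)} = \sqrt{\left(-5 + 2 \cdot 129600\right) + 98951 \left(-174250\right)} = \sqrt{\left(-5 + 259200\right) - 17242211750} = \sqrt{259195 - 17242211750} = \sqrt{-17241952555} = i \sqrt{17241952555}$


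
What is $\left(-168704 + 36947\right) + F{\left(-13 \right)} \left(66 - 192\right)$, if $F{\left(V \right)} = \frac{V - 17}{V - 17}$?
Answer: $-131883$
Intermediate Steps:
$F{\left(V \right)} = 1$ ($F{\left(V \right)} = \frac{-17 + V}{-17 + V} = 1$)
$\left(-168704 + 36947\right) + F{\left(-13 \right)} \left(66 - 192\right) = \left(-168704 + 36947\right) + 1 \left(66 - 192\right) = -131757 + 1 \left(-126\right) = -131757 - 126 = -131883$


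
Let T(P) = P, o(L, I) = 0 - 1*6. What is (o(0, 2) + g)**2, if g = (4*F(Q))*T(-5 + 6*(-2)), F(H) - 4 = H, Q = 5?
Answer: 381924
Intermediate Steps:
o(L, I) = -6 (o(L, I) = 0 - 6 = -6)
F(H) = 4 + H
g = -612 (g = (4*(4 + 5))*(-5 + 6*(-2)) = (4*9)*(-5 - 12) = 36*(-17) = -612)
(o(0, 2) + g)**2 = (-6 - 612)**2 = (-618)**2 = 381924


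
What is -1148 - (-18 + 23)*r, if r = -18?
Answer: -1058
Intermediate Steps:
-1148 - (-18 + 23)*r = -1148 - (-18 + 23)*(-18) = -1148 - 5*(-18) = -1148 - 1*(-90) = -1148 + 90 = -1058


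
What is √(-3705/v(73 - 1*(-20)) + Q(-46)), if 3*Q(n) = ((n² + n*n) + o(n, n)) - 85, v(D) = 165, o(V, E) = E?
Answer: √162690/11 ≈ 36.668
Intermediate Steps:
Q(n) = -85/3 + n/3 + 2*n²/3 (Q(n) = (((n² + n*n) + n) - 85)/3 = (((n² + n²) + n) - 85)/3 = ((2*n² + n) - 85)/3 = ((n + 2*n²) - 85)/3 = (-85 + n + 2*n²)/3 = -85/3 + n/3 + 2*n²/3)
√(-3705/v(73 - 1*(-20)) + Q(-46)) = √(-3705/165 + (-85/3 + (⅓)*(-46) + (⅔)*(-46)²)) = √(-3705*1/165 + (-85/3 - 46/3 + (⅔)*2116)) = √(-247/11 + (-85/3 - 46/3 + 4232/3)) = √(-247/11 + 1367) = √(14790/11) = √162690/11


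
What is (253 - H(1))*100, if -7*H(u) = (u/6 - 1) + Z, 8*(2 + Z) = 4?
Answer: 75800/3 ≈ 25267.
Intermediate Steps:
Z = -3/2 (Z = -2 + (1/8)*4 = -2 + 1/2 = -3/2 ≈ -1.5000)
H(u) = 5/14 - u/42 (H(u) = -((u/6 - 1) - 3/2)/7 = -((-1 + u/6) - 3/2)/7 = -(-5/2 + u/6)/7 = 5/14 - u/42)
(253 - H(1))*100 = (253 - (5/14 - 1/42*1))*100 = (253 - (5/14 - 1/42))*100 = (253 - 1*1/3)*100 = (253 - 1/3)*100 = (758/3)*100 = 75800/3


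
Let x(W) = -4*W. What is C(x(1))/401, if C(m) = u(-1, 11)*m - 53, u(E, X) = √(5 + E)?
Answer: -61/401 ≈ -0.15212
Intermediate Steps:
C(m) = -53 + 2*m (C(m) = √(5 - 1)*m - 53 = √4*m - 53 = 2*m - 53 = -53 + 2*m)
C(x(1))/401 = (-53 + 2*(-4*1))/401 = (-53 + 2*(-4))*(1/401) = (-53 - 8)*(1/401) = -61*1/401 = -61/401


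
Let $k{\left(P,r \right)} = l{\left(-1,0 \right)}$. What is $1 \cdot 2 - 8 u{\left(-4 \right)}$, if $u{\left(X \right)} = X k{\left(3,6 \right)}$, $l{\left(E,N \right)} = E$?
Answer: $-30$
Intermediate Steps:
$k{\left(P,r \right)} = -1$
$u{\left(X \right)} = - X$ ($u{\left(X \right)} = X \left(-1\right) = - X$)
$1 \cdot 2 - 8 u{\left(-4 \right)} = 1 \cdot 2 - 8 \left(\left(-1\right) \left(-4\right)\right) = 2 - 32 = -30$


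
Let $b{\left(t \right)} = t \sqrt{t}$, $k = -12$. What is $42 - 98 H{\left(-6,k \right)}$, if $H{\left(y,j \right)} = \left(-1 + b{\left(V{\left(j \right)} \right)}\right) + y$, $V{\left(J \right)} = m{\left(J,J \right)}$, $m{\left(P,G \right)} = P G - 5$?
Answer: $728 - 13622 \sqrt{139} \approx -1.5987 \cdot 10^{5}$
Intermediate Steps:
$m{\left(P,G \right)} = -5 + G P$ ($m{\left(P,G \right)} = G P - 5 = -5 + G P$)
$V{\left(J \right)} = -5 + J^{2}$ ($V{\left(J \right)} = -5 + J J = -5 + J^{2}$)
$b{\left(t \right)} = t^{\frac{3}{2}}$
$H{\left(y,j \right)} = -1 + y + \left(-5 + j^{2}\right)^{\frac{3}{2}}$ ($H{\left(y,j \right)} = \left(-1 + \left(-5 + j^{2}\right)^{\frac{3}{2}}\right) + y = -1 + y + \left(-5 + j^{2}\right)^{\frac{3}{2}}$)
$42 - 98 H{\left(-6,k \right)} = 42 - 98 \left(-1 - 6 + \left(-5 + \left(-12\right)^{2}\right)^{\frac{3}{2}}\right) = 42 - 98 \left(-1 - 6 + \left(-5 + 144\right)^{\frac{3}{2}}\right) = 42 - 98 \left(-1 - 6 + 139^{\frac{3}{2}}\right) = 42 - 98 \left(-1 - 6 + 139 \sqrt{139}\right) = 42 - 98 \left(-7 + 139 \sqrt{139}\right) = 42 + \left(686 - 13622 \sqrt{139}\right) = 728 - 13622 \sqrt{139}$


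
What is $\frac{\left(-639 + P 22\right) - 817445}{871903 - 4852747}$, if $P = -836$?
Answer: $\frac{209119}{995211} \approx 0.21013$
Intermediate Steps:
$\frac{\left(-639 + P 22\right) - 817445}{871903 - 4852747} = \frac{\left(-639 - 18392\right) - 817445}{871903 - 4852747} = \frac{\left(-639 - 18392\right) - 817445}{-3980844} = \left(-19031 - 817445\right) \left(- \frac{1}{3980844}\right) = \left(-836476\right) \left(- \frac{1}{3980844}\right) = \frac{209119}{995211}$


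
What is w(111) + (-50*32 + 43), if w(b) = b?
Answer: -1446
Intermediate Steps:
w(111) + (-50*32 + 43) = 111 + (-50*32 + 43) = 111 + (-1600 + 43) = 111 - 1557 = -1446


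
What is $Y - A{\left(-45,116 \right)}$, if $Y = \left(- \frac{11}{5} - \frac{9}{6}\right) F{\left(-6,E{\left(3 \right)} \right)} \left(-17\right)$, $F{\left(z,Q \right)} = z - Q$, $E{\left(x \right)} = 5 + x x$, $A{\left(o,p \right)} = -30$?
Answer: $-1228$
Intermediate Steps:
$E{\left(x \right)} = 5 + x^{2}$
$Y = -1258$ ($Y = \left(- \frac{11}{5} - \frac{9}{6}\right) \left(-6 - \left(5 + 3^{2}\right)\right) \left(-17\right) = \left(\left(-11\right) \frac{1}{5} - \frac{3}{2}\right) \left(-6 - \left(5 + 9\right)\right) \left(-17\right) = \left(- \frac{11}{5} - \frac{3}{2}\right) \left(-6 - 14\right) \left(-17\right) = - \frac{37 \left(-6 - 14\right)}{10} \left(-17\right) = \left(- \frac{37}{10}\right) \left(-20\right) \left(-17\right) = 74 \left(-17\right) = -1258$)
$Y - A{\left(-45,116 \right)} = -1258 - -30 = -1258 + 30 = -1228$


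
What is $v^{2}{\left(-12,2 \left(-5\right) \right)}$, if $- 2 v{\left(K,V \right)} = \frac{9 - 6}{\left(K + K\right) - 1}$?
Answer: $\frac{9}{2500} \approx 0.0036$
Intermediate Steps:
$v{\left(K,V \right)} = - \frac{3}{2 \left(-1 + 2 K\right)}$ ($v{\left(K,V \right)} = - \frac{\left(9 - 6\right) \frac{1}{\left(K + K\right) - 1}}{2} = - \frac{3 \frac{1}{2 K - 1}}{2} = - \frac{3 \frac{1}{-1 + 2 K}}{2} = - \frac{3}{2 \left(-1 + 2 K\right)}$)
$v^{2}{\left(-12,2 \left(-5\right) \right)} = \left(- \frac{3}{-2 + 4 \left(-12\right)}\right)^{2} = \left(- \frac{3}{-2 - 48}\right)^{2} = \left(- \frac{3}{-50}\right)^{2} = \left(\left(-3\right) \left(- \frac{1}{50}\right)\right)^{2} = \left(\frac{3}{50}\right)^{2} = \frac{9}{2500}$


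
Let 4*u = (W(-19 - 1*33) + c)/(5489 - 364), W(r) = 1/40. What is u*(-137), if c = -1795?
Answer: 9836463/820000 ≈ 11.996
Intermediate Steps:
W(r) = 1/40
u = -71799/820000 (u = ((1/40 - 1795)/(5489 - 364))/4 = (-71799/40/5125)/4 = (-71799/40*1/5125)/4 = (¼)*(-71799/205000) = -71799/820000 ≈ -0.087560)
u*(-137) = -71799/820000*(-137) = 9836463/820000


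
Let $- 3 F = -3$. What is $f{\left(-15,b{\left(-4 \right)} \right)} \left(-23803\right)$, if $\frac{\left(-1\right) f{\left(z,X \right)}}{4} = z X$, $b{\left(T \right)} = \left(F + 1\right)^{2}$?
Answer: $-5712720$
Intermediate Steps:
$F = 1$ ($F = \left(- \frac{1}{3}\right) \left(-3\right) = 1$)
$b{\left(T \right)} = 4$ ($b{\left(T \right)} = \left(1 + 1\right)^{2} = 2^{2} = 4$)
$f{\left(z,X \right)} = - 4 X z$ ($f{\left(z,X \right)} = - 4 z X = - 4 X z$)
$f{\left(-15,b{\left(-4 \right)} \right)} \left(-23803\right) = \left(-4\right) 4 \left(-15\right) \left(-23803\right) = 240 \left(-23803\right) = -5712720$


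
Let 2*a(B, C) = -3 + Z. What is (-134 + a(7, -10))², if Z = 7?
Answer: 17424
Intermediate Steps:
a(B, C) = 2 (a(B, C) = (-3 + 7)/2 = (½)*4 = 2)
(-134 + a(7, -10))² = (-134 + 2)² = (-132)² = 17424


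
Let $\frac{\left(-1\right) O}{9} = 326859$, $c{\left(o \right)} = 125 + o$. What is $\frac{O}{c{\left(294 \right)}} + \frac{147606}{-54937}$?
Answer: $- \frac{161671722861}{23018603} \approx -7023.5$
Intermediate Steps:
$O = -2941731$ ($O = \left(-9\right) 326859 = -2941731$)
$\frac{O}{c{\left(294 \right)}} + \frac{147606}{-54937} = - \frac{2941731}{125 + 294} + \frac{147606}{-54937} = - \frac{2941731}{419} + 147606 \left(- \frac{1}{54937}\right) = \left(-2941731\right) \frac{1}{419} - \frac{147606}{54937} = - \frac{2941731}{419} - \frac{147606}{54937} = - \frac{161671722861}{23018603}$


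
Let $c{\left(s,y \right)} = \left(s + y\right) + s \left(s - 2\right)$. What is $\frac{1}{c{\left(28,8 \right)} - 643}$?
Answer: $\frac{1}{121} \approx 0.0082645$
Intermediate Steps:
$c{\left(s,y \right)} = s + y + s \left(-2 + s\right)$ ($c{\left(s,y \right)} = \left(s + y\right) + s \left(-2 + s\right) = s + y + s \left(-2 + s\right)$)
$\frac{1}{c{\left(28,8 \right)} - 643} = \frac{1}{\left(8 + 28^{2} - 28\right) - 643} = \frac{1}{\left(8 + 784 - 28\right) - 643} = \frac{1}{764 - 643} = \frac{1}{121}$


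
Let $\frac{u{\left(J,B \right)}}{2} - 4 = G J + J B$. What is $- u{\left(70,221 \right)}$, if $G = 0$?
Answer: $-30948$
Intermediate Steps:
$u{\left(J,B \right)} = 8 + 2 B J$ ($u{\left(J,B \right)} = 8 + 2 \left(0 J + J B\right) = 8 + 2 \left(0 + B J\right) = 8 + 2 B J$)
$- u{\left(70,221 \right)} = - (8 + 2 \cdot 221 \cdot 70) = - (8 + 30940) = \left(-1\right) 30948 = -30948$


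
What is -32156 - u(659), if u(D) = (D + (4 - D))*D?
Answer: -34792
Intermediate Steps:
u(D) = 4*D
-32156 - u(659) = -32156 - 4*659 = -32156 - 1*2636 = -32156 - 2636 = -34792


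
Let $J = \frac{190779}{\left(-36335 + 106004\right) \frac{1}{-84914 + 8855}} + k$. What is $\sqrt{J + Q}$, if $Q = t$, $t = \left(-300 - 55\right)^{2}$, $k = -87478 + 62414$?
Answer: $\frac{2 i \sqrt{1607678414737}}{7741} \approx 327.59 i$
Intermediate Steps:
$k = -25064$
$t = 126025$ ($t = \left(-355\right)^{2} = 126025$)
$J = - \frac{1806293753}{7741}$ ($J = \frac{190779}{\left(-36335 + 106004\right) \frac{1}{-84914 + 8855}} - 25064 = \frac{190779}{69669 \frac{1}{-76059}} - 25064 = \frac{190779}{69669 \left(- \frac{1}{76059}\right)} - 25064 = \frac{190779}{- \frac{7741}{8451}} - 25064 = 190779 \left(- \frac{8451}{7741}\right) - 25064 = - \frac{1612273329}{7741} - 25064 = - \frac{1806293753}{7741} \approx -2.3334 \cdot 10^{5}$)
$Q = 126025$
$\sqrt{J + Q} = \sqrt{- \frac{1806293753}{7741} + 126025} = \sqrt{- \frac{830734228}{7741}} = \frac{2 i \sqrt{1607678414737}}{7741}$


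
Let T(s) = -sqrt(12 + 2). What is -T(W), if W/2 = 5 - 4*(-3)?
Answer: sqrt(14) ≈ 3.7417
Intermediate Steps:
W = 34 (W = 2*(5 - 4*(-3)) = 2*(5 + 12) = 2*17 = 34)
T(s) = -sqrt(14)
-T(W) = -(-1)*sqrt(14) = sqrt(14)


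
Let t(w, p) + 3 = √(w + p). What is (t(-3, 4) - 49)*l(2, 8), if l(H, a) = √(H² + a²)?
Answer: -102*√17 ≈ -420.56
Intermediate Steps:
t(w, p) = -3 + √(p + w) (t(w, p) = -3 + √(w + p) = -3 + √(p + w))
(t(-3, 4) - 49)*l(2, 8) = ((-3 + √(4 - 3)) - 49)*√(2² + 8²) = ((-3 + √1) - 49)*√(4 + 64) = ((-3 + 1) - 49)*√68 = (-2 - 49)*(2*√17) = -102*√17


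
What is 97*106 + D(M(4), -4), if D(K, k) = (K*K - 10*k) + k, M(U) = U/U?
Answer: 10319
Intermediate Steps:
M(U) = 1
D(K, k) = K² - 9*k (D(K, k) = (K² - 10*k) + k = K² - 9*k)
97*106 + D(M(4), -4) = 97*106 + (1² - 9*(-4)) = 10282 + (1 + 36) = 10282 + 37 = 10319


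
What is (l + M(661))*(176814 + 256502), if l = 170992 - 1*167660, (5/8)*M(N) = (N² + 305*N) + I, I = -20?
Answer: 2220617971728/5 ≈ 4.4412e+11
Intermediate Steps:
M(N) = -32 + 488*N + 8*N²/5 (M(N) = 8*((N² + 305*N) - 20)/5 = 8*(-20 + N² + 305*N)/5 = -32 + 488*N + 8*N²/5)
l = 3332 (l = 170992 - 167660 = 3332)
(l + M(661))*(176814 + 256502) = (3332 + (-32 + 488*661 + (8/5)*661²))*(176814 + 256502) = (3332 + (-32 + 322568 + (8/5)*436921))*433316 = (3332 + (-32 + 322568 + 3495368/5))*433316 = (3332 + 5108048/5)*433316 = (5124708/5)*433316 = 2220617971728/5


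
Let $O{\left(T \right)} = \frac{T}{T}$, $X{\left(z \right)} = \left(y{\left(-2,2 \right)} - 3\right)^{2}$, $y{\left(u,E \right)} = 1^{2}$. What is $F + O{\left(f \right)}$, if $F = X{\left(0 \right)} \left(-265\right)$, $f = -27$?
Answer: $-1059$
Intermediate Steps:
$y{\left(u,E \right)} = 1$
$X{\left(z \right)} = 4$ ($X{\left(z \right)} = \left(1 - 3\right)^{2} = \left(-2\right)^{2} = 4$)
$O{\left(T \right)} = 1$
$F = -1060$ ($F = 4 \left(-265\right) = -1060$)
$F + O{\left(f \right)} = -1060 + 1 = -1059$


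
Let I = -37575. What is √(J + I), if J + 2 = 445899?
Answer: √408322 ≈ 639.00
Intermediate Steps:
J = 445897 (J = -2 + 445899 = 445897)
√(J + I) = √(445897 - 37575) = √408322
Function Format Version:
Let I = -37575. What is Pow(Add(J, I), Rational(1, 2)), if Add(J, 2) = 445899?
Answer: Pow(408322, Rational(1, 2)) ≈ 639.00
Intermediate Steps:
J = 445897 (J = Add(-2, 445899) = 445897)
Pow(Add(J, I), Rational(1, 2)) = Pow(Add(445897, -37575), Rational(1, 2)) = Pow(408322, Rational(1, 2))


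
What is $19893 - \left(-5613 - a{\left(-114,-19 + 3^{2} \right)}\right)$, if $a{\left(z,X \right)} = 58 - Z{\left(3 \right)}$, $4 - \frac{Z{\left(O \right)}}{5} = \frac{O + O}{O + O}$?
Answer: $25549$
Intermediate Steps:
$Z{\left(O \right)} = 15$ ($Z{\left(O \right)} = 20 - 5 \frac{O + O}{O + O} = 20 - 5 \frac{2 O}{2 O} = 20 - 5 \cdot 2 O \frac{1}{2 O} = 20 - 5 = 15$)
$a{\left(z,X \right)} = 43$ ($a{\left(z,X \right)} = 58 - 15 = 43$)
$19893 - \left(-5613 - a{\left(-114,-19 + 3^{2} \right)}\right) = 19893 + \left(\left(43 + 9978\right) - 4365\right) = 19893 + \left(10021 - 4365\right) = 19893 + 5656 = 25549$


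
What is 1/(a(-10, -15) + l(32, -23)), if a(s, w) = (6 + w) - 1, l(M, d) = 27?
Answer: 1/17 ≈ 0.058824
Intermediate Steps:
a(s, w) = 5 + w
1/(a(-10, -15) + l(32, -23)) = 1/((5 - 15) + 27) = 1/(-10 + 27) = 1/17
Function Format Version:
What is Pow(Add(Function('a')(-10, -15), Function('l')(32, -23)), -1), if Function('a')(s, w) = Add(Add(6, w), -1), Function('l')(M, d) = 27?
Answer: Rational(1, 17) ≈ 0.058824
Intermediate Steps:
Function('a')(s, w) = Add(5, w)
Pow(Add(Function('a')(-10, -15), Function('l')(32, -23)), -1) = Pow(Add(Add(5, -15), 27), -1) = Pow(Add(-10, 27), -1) = Pow(17, -1) = Rational(1, 17)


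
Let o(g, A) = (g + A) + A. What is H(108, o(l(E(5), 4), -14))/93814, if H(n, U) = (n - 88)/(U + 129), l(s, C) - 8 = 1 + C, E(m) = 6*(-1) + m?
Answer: 5/2673699 ≈ 1.8701e-6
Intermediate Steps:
E(m) = -6 + m
l(s, C) = 9 + C (l(s, C) = 8 + (1 + C) = 9 + C)
o(g, A) = g + 2*A (o(g, A) = (A + g) + A = g + 2*A)
H(n, U) = (-88 + n)/(129 + U)
H(108, o(l(E(5), 4), -14))/93814 = ((-88 + 108)/(129 + ((9 + 4) + 2*(-14))))/93814 = (20/(129 + (13 - 28)))*(1/93814) = (20/(129 - 15))*(1/93814) = (20/114)*(1/93814) = ((1/114)*20)*(1/93814) = (10/57)*(1/93814) = 5/2673699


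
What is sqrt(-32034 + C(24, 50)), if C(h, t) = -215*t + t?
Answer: I*sqrt(42734) ≈ 206.72*I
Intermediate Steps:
C(h, t) = -214*t
sqrt(-32034 + C(24, 50)) = sqrt(-32034 - 214*50) = sqrt(-32034 - 10700) = sqrt(-42734) = I*sqrt(42734)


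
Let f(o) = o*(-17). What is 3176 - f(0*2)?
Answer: 3176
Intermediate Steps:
f(o) = -17*o
3176 - f(0*2) = 3176 - (-17)*0*2 = 3176 - (-17)*0 = 3176 - 1*0 = 3176 + 0 = 3176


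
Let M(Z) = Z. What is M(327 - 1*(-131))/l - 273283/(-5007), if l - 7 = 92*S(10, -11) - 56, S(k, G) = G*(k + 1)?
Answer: 1017761339/18661089 ≈ 54.539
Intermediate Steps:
S(k, G) = G*(1 + k)
l = -11181 (l = 7 + (92*(-11*(1 + 10)) - 56) = 7 + (92*(-11*11) - 56) = 7 + (92*(-121) - 56) = 7 + (-11132 - 56) = 7 - 11188 = -11181)
M(327 - 1*(-131))/l - 273283/(-5007) = (327 - 1*(-131))/(-11181) - 273283/(-5007) = (327 + 131)*(-1/11181) - 273283*(-1/5007) = 458*(-1/11181) + 273283/5007 = -458/11181 + 273283/5007 = 1017761339/18661089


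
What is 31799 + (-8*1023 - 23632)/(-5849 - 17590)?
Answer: 745368577/23439 ≈ 31800.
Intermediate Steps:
31799 + (-8*1023 - 23632)/(-5849 - 17590) = 31799 + (-8184 - 23632)/(-23439) = 31799 - 31816*(-1/23439) = 31799 + 31816/23439 = 745368577/23439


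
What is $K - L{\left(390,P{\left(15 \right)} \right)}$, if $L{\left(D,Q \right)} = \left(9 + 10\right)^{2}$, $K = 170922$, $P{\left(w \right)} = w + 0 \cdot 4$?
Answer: $170561$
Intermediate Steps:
$P{\left(w \right)} = w$ ($P{\left(w \right)} = w + 0 = w$)
$L{\left(D,Q \right)} = 361$ ($L{\left(D,Q \right)} = 19^{2} = 361$)
$K - L{\left(390,P{\left(15 \right)} \right)} = 170922 - 361 = 170561$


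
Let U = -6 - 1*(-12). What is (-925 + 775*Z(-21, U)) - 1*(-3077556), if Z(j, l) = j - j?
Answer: 3076631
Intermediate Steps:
U = 6 (U = -6 + 12 = 6)
Z(j, l) = 0
(-925 + 775*Z(-21, U)) - 1*(-3077556) = (-925 + 775*0) - 1*(-3077556) = (-925 + 0) + 3077556 = -925 + 3077556 = 3076631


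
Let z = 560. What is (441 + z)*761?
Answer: 761761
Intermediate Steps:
(441 + z)*761 = (441 + 560)*761 = 1001*761 = 761761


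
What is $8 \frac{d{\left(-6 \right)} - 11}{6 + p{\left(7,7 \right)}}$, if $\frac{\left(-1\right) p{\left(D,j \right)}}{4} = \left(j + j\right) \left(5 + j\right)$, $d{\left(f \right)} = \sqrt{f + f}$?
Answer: $\frac{44}{333} - \frac{8 i \sqrt{3}}{333} \approx 0.13213 - 0.041611 i$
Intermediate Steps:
$d{\left(f \right)} = \sqrt{2} \sqrt{f}$ ($d{\left(f \right)} = \sqrt{2 f} = \sqrt{2} \sqrt{f}$)
$p{\left(D,j \right)} = - 8 j \left(5 + j\right)$ ($p{\left(D,j \right)} = - 4 \left(j + j\right) \left(5 + j\right) = - 4 \cdot 2 j \left(5 + j\right) = - 8 j \left(5 + j\right)$)
$8 \frac{d{\left(-6 \right)} - 11}{6 + p{\left(7,7 \right)}} = 8 \frac{\sqrt{2} \sqrt{-6} - 11}{6 - 56 \left(5 + 7\right)} = 8 \frac{\sqrt{2} i \sqrt{6} - 11}{6 - 56 \cdot 12} = 8 \frac{2 i \sqrt{3} - 11}{6 - 672} = 8 \frac{-11 + 2 i \sqrt{3}}{-666} = 8 \left(-11 + 2 i \sqrt{3}\right) \left(- \frac{1}{666}\right) = 8 \left(\frac{11}{666} - \frac{i \sqrt{3}}{333}\right) = \frac{44}{333} - \frac{8 i \sqrt{3}}{333}$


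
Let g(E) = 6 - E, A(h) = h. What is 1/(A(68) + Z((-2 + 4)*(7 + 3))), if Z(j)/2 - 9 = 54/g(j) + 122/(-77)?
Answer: 77/5784 ≈ 0.013313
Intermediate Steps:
Z(j) = 1142/77 + 108/(6 - j) (Z(j) = 18 + 2*(54/(6 - j) + 122/(-77)) = 18 + 2*(54/(6 - j) + 122*(-1/77)) = 18 + 2*(54/(6 - j) - 122/77) = 18 + 2*(-122/77 + 54/(6 - j)) = 18 + (-244/77 + 108/(6 - j)) = 1142/77 + 108/(6 - j))
1/(A(68) + Z((-2 + 4)*(7 + 3))) = 1/(68 + 2*(-7584 + 571*((-2 + 4)*(7 + 3)))/(77*(-6 + (-2 + 4)*(7 + 3)))) = 1/(68 + 2*(-7584 + 571*(2*10))/(77*(-6 + 2*10))) = 1/(68 + 2*(-7584 + 571*20)/(77*(-6 + 20))) = 1/(68 + (2/77)*(-7584 + 11420)/14) = 1/(68 + (2/77)*(1/14)*3836) = 1/(68 + 548/77) = 1/(5784/77) = 77/5784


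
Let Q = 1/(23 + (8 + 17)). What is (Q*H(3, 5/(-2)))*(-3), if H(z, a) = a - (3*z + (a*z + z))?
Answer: 7/16 ≈ 0.43750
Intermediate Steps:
Q = 1/48 (Q = 1/(23 + 25) = 1/48 ≈ 0.020833)
H(z, a) = a - 4*z - a*z (H(z, a) = a - (3*z + (z + a*z)) = a - (4*z + a*z) = a + (-4*z - a*z) = a - 4*z - a*z)
(Q*H(3, 5/(-2)))*(-3) = ((5/(-2) - 4*3 - 1*5/(-2)*3)/48)*(-3) = ((5*(-1/2) - 12 - 1*5*(-1/2)*3)/48)*(-3) = ((-5/2 - 12 - 1*(-5/2)*3)/48)*(-3) = ((-5/2 - 12 + 15/2)/48)*(-3) = ((1/48)*(-7))*(-3) = -7/48*(-3) = 7/16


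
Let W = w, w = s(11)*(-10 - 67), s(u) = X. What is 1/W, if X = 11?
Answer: -1/847 ≈ -0.0011806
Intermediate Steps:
s(u) = 11
w = -847 (w = 11*(-10 - 67) = 11*(-77) = -847)
W = -847
1/W = 1/(-847) = -1/847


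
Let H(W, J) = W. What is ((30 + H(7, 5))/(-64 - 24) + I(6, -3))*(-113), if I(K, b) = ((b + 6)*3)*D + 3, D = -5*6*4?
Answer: 10713869/88 ≈ 1.2175e+5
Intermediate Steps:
D = -120 (D = -30*4 = -120)
I(K, b) = -2157 - 360*b (I(K, b) = ((b + 6)*3)*(-120) + 3 = ((6 + b)*3)*(-120) + 3 = (18 + 3*b)*(-120) + 3 = (-2160 - 360*b) + 3 = -2157 - 360*b)
((30 + H(7, 5))/(-64 - 24) + I(6, -3))*(-113) = ((30 + 7)/(-64 - 24) + (-2157 - 360*(-3)))*(-113) = (37/(-88) + (-2157 + 1080))*(-113) = (37*(-1/88) - 1077)*(-113) = (-37/88 - 1077)*(-113) = -94813/88*(-113) = 10713869/88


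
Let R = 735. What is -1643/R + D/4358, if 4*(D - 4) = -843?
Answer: -29248621/12812520 ≈ -2.2828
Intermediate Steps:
D = -827/4 (D = 4 + (¼)*(-843) = 4 - 843/4 = -827/4 ≈ -206.75)
-1643/R + D/4358 = -1643/735 - 827/4/4358 = -1643*1/735 - 827/4*1/4358 = -1643/735 - 827/17432 = -29248621/12812520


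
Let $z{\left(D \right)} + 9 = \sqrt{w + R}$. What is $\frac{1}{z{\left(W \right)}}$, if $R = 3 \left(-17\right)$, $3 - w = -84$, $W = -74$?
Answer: $- \frac{1}{3} \approx -0.33333$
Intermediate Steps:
$w = 87$ ($w = 3 - -84 = 3 + 84 = 87$)
$R = -51$
$z{\left(D \right)} = -3$ ($z{\left(D \right)} = -9 + \sqrt{87 - 51} = -9 + \sqrt{36} = -9 + 6 = -3$)
$\frac{1}{z{\left(W \right)}} = \frac{1}{-3} = - \frac{1}{3}$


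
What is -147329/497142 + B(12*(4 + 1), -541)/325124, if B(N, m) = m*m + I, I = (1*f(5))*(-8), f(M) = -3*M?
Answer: 48831740473/80816397804 ≈ 0.60423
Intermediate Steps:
I = 120 (I = (1*(-3*5))*(-8) = (1*(-15))*(-8) = -15*(-8) = 120)
B(N, m) = 120 + m² (B(N, m) = m*m + 120 = m² + 120 = 120 + m²)
-147329/497142 + B(12*(4 + 1), -541)/325124 = -147329/497142 + (120 + (-541)²)/325124 = -147329*1/497142 + (120 + 292681)*(1/325124) = -147329/497142 + 292801*(1/325124) = -147329/497142 + 292801/325124 = 48831740473/80816397804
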